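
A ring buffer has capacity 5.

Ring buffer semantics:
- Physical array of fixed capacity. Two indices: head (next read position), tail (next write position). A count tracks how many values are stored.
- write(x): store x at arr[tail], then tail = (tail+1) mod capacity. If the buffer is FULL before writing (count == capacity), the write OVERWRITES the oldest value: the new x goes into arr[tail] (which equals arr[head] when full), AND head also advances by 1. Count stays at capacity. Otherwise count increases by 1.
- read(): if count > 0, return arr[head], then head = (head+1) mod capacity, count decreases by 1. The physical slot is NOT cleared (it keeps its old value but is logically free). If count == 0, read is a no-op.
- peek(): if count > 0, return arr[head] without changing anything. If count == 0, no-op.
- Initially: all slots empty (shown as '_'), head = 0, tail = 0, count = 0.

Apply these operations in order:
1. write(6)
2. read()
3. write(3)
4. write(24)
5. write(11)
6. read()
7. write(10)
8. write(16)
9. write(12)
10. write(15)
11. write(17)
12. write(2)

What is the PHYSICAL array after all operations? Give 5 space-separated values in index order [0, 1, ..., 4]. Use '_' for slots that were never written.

Answer: 16 12 15 17 2

Derivation:
After op 1 (write(6)): arr=[6 _ _ _ _] head=0 tail=1 count=1
After op 2 (read()): arr=[6 _ _ _ _] head=1 tail=1 count=0
After op 3 (write(3)): arr=[6 3 _ _ _] head=1 tail=2 count=1
After op 4 (write(24)): arr=[6 3 24 _ _] head=1 tail=3 count=2
After op 5 (write(11)): arr=[6 3 24 11 _] head=1 tail=4 count=3
After op 6 (read()): arr=[6 3 24 11 _] head=2 tail=4 count=2
After op 7 (write(10)): arr=[6 3 24 11 10] head=2 tail=0 count=3
After op 8 (write(16)): arr=[16 3 24 11 10] head=2 tail=1 count=4
After op 9 (write(12)): arr=[16 12 24 11 10] head=2 tail=2 count=5
After op 10 (write(15)): arr=[16 12 15 11 10] head=3 tail=3 count=5
After op 11 (write(17)): arr=[16 12 15 17 10] head=4 tail=4 count=5
After op 12 (write(2)): arr=[16 12 15 17 2] head=0 tail=0 count=5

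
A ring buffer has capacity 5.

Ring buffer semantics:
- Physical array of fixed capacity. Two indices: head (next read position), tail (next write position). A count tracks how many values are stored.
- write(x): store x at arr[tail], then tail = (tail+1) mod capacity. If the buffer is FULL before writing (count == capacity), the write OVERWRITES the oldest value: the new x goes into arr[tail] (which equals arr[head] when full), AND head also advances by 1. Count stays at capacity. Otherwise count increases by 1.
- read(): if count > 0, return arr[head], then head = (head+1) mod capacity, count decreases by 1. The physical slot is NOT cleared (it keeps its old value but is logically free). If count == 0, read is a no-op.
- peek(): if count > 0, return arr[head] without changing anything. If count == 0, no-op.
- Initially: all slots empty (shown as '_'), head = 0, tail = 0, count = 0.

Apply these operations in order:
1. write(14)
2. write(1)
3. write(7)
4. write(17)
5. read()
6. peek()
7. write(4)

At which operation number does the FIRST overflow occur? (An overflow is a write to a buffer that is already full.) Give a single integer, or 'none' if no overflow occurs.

Answer: none

Derivation:
After op 1 (write(14)): arr=[14 _ _ _ _] head=0 tail=1 count=1
After op 2 (write(1)): arr=[14 1 _ _ _] head=0 tail=2 count=2
After op 3 (write(7)): arr=[14 1 7 _ _] head=0 tail=3 count=3
After op 4 (write(17)): arr=[14 1 7 17 _] head=0 tail=4 count=4
After op 5 (read()): arr=[14 1 7 17 _] head=1 tail=4 count=3
After op 6 (peek()): arr=[14 1 7 17 _] head=1 tail=4 count=3
After op 7 (write(4)): arr=[14 1 7 17 4] head=1 tail=0 count=4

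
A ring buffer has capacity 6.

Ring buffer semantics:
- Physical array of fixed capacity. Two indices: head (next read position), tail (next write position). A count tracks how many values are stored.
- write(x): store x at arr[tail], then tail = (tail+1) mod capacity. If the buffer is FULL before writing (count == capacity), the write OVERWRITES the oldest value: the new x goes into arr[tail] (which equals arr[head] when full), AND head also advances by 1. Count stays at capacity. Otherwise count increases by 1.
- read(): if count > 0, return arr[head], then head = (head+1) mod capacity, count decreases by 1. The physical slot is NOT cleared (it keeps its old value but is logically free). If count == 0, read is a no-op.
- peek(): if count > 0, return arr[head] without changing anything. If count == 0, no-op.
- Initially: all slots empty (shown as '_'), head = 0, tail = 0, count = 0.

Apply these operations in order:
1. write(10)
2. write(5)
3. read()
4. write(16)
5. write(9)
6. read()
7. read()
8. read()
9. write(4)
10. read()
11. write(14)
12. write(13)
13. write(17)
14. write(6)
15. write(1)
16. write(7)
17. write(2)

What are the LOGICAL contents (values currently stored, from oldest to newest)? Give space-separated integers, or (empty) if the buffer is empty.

Answer: 13 17 6 1 7 2

Derivation:
After op 1 (write(10)): arr=[10 _ _ _ _ _] head=0 tail=1 count=1
After op 2 (write(5)): arr=[10 5 _ _ _ _] head=0 tail=2 count=2
After op 3 (read()): arr=[10 5 _ _ _ _] head=1 tail=2 count=1
After op 4 (write(16)): arr=[10 5 16 _ _ _] head=1 tail=3 count=2
After op 5 (write(9)): arr=[10 5 16 9 _ _] head=1 tail=4 count=3
After op 6 (read()): arr=[10 5 16 9 _ _] head=2 tail=4 count=2
After op 7 (read()): arr=[10 5 16 9 _ _] head=3 tail=4 count=1
After op 8 (read()): arr=[10 5 16 9 _ _] head=4 tail=4 count=0
After op 9 (write(4)): arr=[10 5 16 9 4 _] head=4 tail=5 count=1
After op 10 (read()): arr=[10 5 16 9 4 _] head=5 tail=5 count=0
After op 11 (write(14)): arr=[10 5 16 9 4 14] head=5 tail=0 count=1
After op 12 (write(13)): arr=[13 5 16 9 4 14] head=5 tail=1 count=2
After op 13 (write(17)): arr=[13 17 16 9 4 14] head=5 tail=2 count=3
After op 14 (write(6)): arr=[13 17 6 9 4 14] head=5 tail=3 count=4
After op 15 (write(1)): arr=[13 17 6 1 4 14] head=5 tail=4 count=5
After op 16 (write(7)): arr=[13 17 6 1 7 14] head=5 tail=5 count=6
After op 17 (write(2)): arr=[13 17 6 1 7 2] head=0 tail=0 count=6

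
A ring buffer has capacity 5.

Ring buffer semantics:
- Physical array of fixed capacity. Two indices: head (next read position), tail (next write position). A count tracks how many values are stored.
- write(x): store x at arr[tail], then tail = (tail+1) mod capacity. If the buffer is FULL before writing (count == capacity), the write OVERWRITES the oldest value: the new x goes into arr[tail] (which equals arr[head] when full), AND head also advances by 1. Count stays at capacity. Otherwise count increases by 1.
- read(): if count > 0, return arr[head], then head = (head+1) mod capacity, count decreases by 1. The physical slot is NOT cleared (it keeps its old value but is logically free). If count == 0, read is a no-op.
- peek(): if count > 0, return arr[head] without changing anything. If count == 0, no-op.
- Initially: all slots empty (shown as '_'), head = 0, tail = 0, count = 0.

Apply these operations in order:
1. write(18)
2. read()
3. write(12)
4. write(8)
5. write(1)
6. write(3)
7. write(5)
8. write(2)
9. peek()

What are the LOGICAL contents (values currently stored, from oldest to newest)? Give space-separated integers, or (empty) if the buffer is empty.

After op 1 (write(18)): arr=[18 _ _ _ _] head=0 tail=1 count=1
After op 2 (read()): arr=[18 _ _ _ _] head=1 tail=1 count=0
After op 3 (write(12)): arr=[18 12 _ _ _] head=1 tail=2 count=1
After op 4 (write(8)): arr=[18 12 8 _ _] head=1 tail=3 count=2
After op 5 (write(1)): arr=[18 12 8 1 _] head=1 tail=4 count=3
After op 6 (write(3)): arr=[18 12 8 1 3] head=1 tail=0 count=4
After op 7 (write(5)): arr=[5 12 8 1 3] head=1 tail=1 count=5
After op 8 (write(2)): arr=[5 2 8 1 3] head=2 tail=2 count=5
After op 9 (peek()): arr=[5 2 8 1 3] head=2 tail=2 count=5

Answer: 8 1 3 5 2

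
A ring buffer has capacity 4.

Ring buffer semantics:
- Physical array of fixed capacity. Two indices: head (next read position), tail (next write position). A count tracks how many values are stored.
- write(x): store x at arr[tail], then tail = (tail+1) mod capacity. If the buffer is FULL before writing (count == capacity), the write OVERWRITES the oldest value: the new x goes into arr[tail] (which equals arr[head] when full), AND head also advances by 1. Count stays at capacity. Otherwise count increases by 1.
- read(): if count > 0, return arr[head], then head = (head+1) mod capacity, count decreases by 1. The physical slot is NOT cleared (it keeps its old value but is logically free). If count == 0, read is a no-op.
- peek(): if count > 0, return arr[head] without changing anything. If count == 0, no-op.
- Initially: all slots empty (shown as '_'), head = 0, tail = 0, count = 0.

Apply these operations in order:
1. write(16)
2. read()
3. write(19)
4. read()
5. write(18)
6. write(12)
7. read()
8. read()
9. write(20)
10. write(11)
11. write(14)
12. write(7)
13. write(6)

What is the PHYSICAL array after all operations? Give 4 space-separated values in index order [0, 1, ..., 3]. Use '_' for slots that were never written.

After op 1 (write(16)): arr=[16 _ _ _] head=0 tail=1 count=1
After op 2 (read()): arr=[16 _ _ _] head=1 tail=1 count=0
After op 3 (write(19)): arr=[16 19 _ _] head=1 tail=2 count=1
After op 4 (read()): arr=[16 19 _ _] head=2 tail=2 count=0
After op 5 (write(18)): arr=[16 19 18 _] head=2 tail=3 count=1
After op 6 (write(12)): arr=[16 19 18 12] head=2 tail=0 count=2
After op 7 (read()): arr=[16 19 18 12] head=3 tail=0 count=1
After op 8 (read()): arr=[16 19 18 12] head=0 tail=0 count=0
After op 9 (write(20)): arr=[20 19 18 12] head=0 tail=1 count=1
After op 10 (write(11)): arr=[20 11 18 12] head=0 tail=2 count=2
After op 11 (write(14)): arr=[20 11 14 12] head=0 tail=3 count=3
After op 12 (write(7)): arr=[20 11 14 7] head=0 tail=0 count=4
After op 13 (write(6)): arr=[6 11 14 7] head=1 tail=1 count=4

Answer: 6 11 14 7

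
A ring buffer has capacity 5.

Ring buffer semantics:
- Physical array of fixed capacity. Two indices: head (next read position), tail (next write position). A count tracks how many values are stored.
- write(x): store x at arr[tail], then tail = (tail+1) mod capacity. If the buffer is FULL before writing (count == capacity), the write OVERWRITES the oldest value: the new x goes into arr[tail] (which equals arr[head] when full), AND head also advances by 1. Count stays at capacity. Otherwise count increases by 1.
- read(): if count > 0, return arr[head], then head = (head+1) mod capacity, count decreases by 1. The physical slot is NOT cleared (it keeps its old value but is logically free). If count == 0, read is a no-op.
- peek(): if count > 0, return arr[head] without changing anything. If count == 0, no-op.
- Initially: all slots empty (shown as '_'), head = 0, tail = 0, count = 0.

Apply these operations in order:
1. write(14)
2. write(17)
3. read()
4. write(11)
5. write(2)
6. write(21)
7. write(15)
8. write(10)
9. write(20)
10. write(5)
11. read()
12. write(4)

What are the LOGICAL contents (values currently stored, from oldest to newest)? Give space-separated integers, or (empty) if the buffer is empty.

Answer: 15 10 20 5 4

Derivation:
After op 1 (write(14)): arr=[14 _ _ _ _] head=0 tail=1 count=1
After op 2 (write(17)): arr=[14 17 _ _ _] head=0 tail=2 count=2
After op 3 (read()): arr=[14 17 _ _ _] head=1 tail=2 count=1
After op 4 (write(11)): arr=[14 17 11 _ _] head=1 tail=3 count=2
After op 5 (write(2)): arr=[14 17 11 2 _] head=1 tail=4 count=3
After op 6 (write(21)): arr=[14 17 11 2 21] head=1 tail=0 count=4
After op 7 (write(15)): arr=[15 17 11 2 21] head=1 tail=1 count=5
After op 8 (write(10)): arr=[15 10 11 2 21] head=2 tail=2 count=5
After op 9 (write(20)): arr=[15 10 20 2 21] head=3 tail=3 count=5
After op 10 (write(5)): arr=[15 10 20 5 21] head=4 tail=4 count=5
After op 11 (read()): arr=[15 10 20 5 21] head=0 tail=4 count=4
After op 12 (write(4)): arr=[15 10 20 5 4] head=0 tail=0 count=5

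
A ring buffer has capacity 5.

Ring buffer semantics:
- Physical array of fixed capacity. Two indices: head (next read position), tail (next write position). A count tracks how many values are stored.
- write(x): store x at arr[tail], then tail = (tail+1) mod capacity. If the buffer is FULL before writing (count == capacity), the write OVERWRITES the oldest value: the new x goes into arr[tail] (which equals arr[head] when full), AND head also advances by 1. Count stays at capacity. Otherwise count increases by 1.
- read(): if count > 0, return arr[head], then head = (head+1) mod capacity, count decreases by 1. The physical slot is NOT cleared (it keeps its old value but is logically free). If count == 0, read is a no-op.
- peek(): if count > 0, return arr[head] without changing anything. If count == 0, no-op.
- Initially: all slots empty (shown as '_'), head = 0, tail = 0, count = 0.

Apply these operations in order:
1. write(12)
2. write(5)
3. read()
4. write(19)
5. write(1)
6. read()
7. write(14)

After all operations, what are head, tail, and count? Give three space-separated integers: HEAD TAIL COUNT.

After op 1 (write(12)): arr=[12 _ _ _ _] head=0 tail=1 count=1
After op 2 (write(5)): arr=[12 5 _ _ _] head=0 tail=2 count=2
After op 3 (read()): arr=[12 5 _ _ _] head=1 tail=2 count=1
After op 4 (write(19)): arr=[12 5 19 _ _] head=1 tail=3 count=2
After op 5 (write(1)): arr=[12 5 19 1 _] head=1 tail=4 count=3
After op 6 (read()): arr=[12 5 19 1 _] head=2 tail=4 count=2
After op 7 (write(14)): arr=[12 5 19 1 14] head=2 tail=0 count=3

Answer: 2 0 3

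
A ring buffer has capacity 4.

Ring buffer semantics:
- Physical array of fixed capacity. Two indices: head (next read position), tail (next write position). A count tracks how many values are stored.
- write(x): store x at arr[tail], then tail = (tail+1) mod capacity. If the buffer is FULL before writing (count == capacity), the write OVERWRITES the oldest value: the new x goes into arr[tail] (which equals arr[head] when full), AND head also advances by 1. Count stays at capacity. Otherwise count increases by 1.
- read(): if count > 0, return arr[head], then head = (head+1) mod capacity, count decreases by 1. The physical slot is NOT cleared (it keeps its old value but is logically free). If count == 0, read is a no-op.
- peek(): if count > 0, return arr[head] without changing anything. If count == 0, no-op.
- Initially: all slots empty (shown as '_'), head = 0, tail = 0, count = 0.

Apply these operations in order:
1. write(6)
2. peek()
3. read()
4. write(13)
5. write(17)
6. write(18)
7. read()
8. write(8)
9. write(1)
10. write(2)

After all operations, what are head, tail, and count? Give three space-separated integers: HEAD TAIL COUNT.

Answer: 3 3 4

Derivation:
After op 1 (write(6)): arr=[6 _ _ _] head=0 tail=1 count=1
After op 2 (peek()): arr=[6 _ _ _] head=0 tail=1 count=1
After op 3 (read()): arr=[6 _ _ _] head=1 tail=1 count=0
After op 4 (write(13)): arr=[6 13 _ _] head=1 tail=2 count=1
After op 5 (write(17)): arr=[6 13 17 _] head=1 tail=3 count=2
After op 6 (write(18)): arr=[6 13 17 18] head=1 tail=0 count=3
After op 7 (read()): arr=[6 13 17 18] head=2 tail=0 count=2
After op 8 (write(8)): arr=[8 13 17 18] head=2 tail=1 count=3
After op 9 (write(1)): arr=[8 1 17 18] head=2 tail=2 count=4
After op 10 (write(2)): arr=[8 1 2 18] head=3 tail=3 count=4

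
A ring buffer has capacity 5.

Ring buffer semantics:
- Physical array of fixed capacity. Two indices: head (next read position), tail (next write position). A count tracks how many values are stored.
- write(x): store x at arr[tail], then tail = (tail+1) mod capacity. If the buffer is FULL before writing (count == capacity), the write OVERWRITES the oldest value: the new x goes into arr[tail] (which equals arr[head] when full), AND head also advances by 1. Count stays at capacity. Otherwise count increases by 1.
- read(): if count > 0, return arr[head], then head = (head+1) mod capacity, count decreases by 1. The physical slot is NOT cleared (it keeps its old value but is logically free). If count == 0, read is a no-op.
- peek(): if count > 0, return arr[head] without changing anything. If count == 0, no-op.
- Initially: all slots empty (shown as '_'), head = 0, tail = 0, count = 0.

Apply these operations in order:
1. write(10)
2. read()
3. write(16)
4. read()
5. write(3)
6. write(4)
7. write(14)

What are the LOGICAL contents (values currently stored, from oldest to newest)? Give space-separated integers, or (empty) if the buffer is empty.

Answer: 3 4 14

Derivation:
After op 1 (write(10)): arr=[10 _ _ _ _] head=0 tail=1 count=1
After op 2 (read()): arr=[10 _ _ _ _] head=1 tail=1 count=0
After op 3 (write(16)): arr=[10 16 _ _ _] head=1 tail=2 count=1
After op 4 (read()): arr=[10 16 _ _ _] head=2 tail=2 count=0
After op 5 (write(3)): arr=[10 16 3 _ _] head=2 tail=3 count=1
After op 6 (write(4)): arr=[10 16 3 4 _] head=2 tail=4 count=2
After op 7 (write(14)): arr=[10 16 3 4 14] head=2 tail=0 count=3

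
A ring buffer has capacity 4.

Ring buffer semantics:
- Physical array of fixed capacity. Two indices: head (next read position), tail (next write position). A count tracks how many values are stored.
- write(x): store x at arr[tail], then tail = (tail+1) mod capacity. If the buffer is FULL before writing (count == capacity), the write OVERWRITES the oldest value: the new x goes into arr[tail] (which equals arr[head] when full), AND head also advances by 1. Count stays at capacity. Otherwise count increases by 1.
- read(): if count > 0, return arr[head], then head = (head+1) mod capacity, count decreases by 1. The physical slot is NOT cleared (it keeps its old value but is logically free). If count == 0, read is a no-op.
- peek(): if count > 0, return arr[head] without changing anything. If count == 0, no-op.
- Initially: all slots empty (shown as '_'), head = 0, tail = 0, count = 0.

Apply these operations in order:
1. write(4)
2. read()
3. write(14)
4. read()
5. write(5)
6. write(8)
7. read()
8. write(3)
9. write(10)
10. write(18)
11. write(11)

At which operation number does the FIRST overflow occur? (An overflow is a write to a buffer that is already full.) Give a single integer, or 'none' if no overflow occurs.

After op 1 (write(4)): arr=[4 _ _ _] head=0 tail=1 count=1
After op 2 (read()): arr=[4 _ _ _] head=1 tail=1 count=0
After op 3 (write(14)): arr=[4 14 _ _] head=1 tail=2 count=1
After op 4 (read()): arr=[4 14 _ _] head=2 tail=2 count=0
After op 5 (write(5)): arr=[4 14 5 _] head=2 tail=3 count=1
After op 6 (write(8)): arr=[4 14 5 8] head=2 tail=0 count=2
After op 7 (read()): arr=[4 14 5 8] head=3 tail=0 count=1
After op 8 (write(3)): arr=[3 14 5 8] head=3 tail=1 count=2
After op 9 (write(10)): arr=[3 10 5 8] head=3 tail=2 count=3
After op 10 (write(18)): arr=[3 10 18 8] head=3 tail=3 count=4
After op 11 (write(11)): arr=[3 10 18 11] head=0 tail=0 count=4

Answer: 11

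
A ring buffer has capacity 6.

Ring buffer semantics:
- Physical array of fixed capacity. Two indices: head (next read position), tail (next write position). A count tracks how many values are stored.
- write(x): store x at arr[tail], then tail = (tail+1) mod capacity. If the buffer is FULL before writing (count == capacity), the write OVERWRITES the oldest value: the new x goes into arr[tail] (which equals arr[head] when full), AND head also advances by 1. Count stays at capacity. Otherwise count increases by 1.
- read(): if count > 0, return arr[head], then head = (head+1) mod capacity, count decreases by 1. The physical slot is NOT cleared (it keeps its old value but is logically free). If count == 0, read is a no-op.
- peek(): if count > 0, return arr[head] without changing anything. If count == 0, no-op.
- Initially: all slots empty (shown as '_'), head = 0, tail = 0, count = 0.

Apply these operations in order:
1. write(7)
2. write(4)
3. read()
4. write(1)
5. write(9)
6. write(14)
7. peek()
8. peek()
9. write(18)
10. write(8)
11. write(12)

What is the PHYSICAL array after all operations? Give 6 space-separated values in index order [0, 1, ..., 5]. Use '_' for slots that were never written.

Answer: 8 12 1 9 14 18

Derivation:
After op 1 (write(7)): arr=[7 _ _ _ _ _] head=0 tail=1 count=1
After op 2 (write(4)): arr=[7 4 _ _ _ _] head=0 tail=2 count=2
After op 3 (read()): arr=[7 4 _ _ _ _] head=1 tail=2 count=1
After op 4 (write(1)): arr=[7 4 1 _ _ _] head=1 tail=3 count=2
After op 5 (write(9)): arr=[7 4 1 9 _ _] head=1 tail=4 count=3
After op 6 (write(14)): arr=[7 4 1 9 14 _] head=1 tail=5 count=4
After op 7 (peek()): arr=[7 4 1 9 14 _] head=1 tail=5 count=4
After op 8 (peek()): arr=[7 4 1 9 14 _] head=1 tail=5 count=4
After op 9 (write(18)): arr=[7 4 1 9 14 18] head=1 tail=0 count=5
After op 10 (write(8)): arr=[8 4 1 9 14 18] head=1 tail=1 count=6
After op 11 (write(12)): arr=[8 12 1 9 14 18] head=2 tail=2 count=6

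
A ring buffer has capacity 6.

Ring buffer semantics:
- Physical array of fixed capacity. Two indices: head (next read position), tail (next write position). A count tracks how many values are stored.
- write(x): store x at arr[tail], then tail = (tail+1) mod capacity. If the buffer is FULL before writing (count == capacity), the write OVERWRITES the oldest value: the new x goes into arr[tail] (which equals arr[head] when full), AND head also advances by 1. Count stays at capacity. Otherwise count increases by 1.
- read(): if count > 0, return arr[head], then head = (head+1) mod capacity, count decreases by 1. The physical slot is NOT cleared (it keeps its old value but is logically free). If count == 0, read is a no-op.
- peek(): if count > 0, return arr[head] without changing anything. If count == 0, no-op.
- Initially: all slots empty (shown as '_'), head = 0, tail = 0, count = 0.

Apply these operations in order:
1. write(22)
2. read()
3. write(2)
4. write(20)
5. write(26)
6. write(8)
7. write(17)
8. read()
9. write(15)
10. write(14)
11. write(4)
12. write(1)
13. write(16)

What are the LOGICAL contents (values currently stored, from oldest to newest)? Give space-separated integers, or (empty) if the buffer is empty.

Answer: 17 15 14 4 1 16

Derivation:
After op 1 (write(22)): arr=[22 _ _ _ _ _] head=0 tail=1 count=1
After op 2 (read()): arr=[22 _ _ _ _ _] head=1 tail=1 count=0
After op 3 (write(2)): arr=[22 2 _ _ _ _] head=1 tail=2 count=1
After op 4 (write(20)): arr=[22 2 20 _ _ _] head=1 tail=3 count=2
After op 5 (write(26)): arr=[22 2 20 26 _ _] head=1 tail=4 count=3
After op 6 (write(8)): arr=[22 2 20 26 8 _] head=1 tail=5 count=4
After op 7 (write(17)): arr=[22 2 20 26 8 17] head=1 tail=0 count=5
After op 8 (read()): arr=[22 2 20 26 8 17] head=2 tail=0 count=4
After op 9 (write(15)): arr=[15 2 20 26 8 17] head=2 tail=1 count=5
After op 10 (write(14)): arr=[15 14 20 26 8 17] head=2 tail=2 count=6
After op 11 (write(4)): arr=[15 14 4 26 8 17] head=3 tail=3 count=6
After op 12 (write(1)): arr=[15 14 4 1 8 17] head=4 tail=4 count=6
After op 13 (write(16)): arr=[15 14 4 1 16 17] head=5 tail=5 count=6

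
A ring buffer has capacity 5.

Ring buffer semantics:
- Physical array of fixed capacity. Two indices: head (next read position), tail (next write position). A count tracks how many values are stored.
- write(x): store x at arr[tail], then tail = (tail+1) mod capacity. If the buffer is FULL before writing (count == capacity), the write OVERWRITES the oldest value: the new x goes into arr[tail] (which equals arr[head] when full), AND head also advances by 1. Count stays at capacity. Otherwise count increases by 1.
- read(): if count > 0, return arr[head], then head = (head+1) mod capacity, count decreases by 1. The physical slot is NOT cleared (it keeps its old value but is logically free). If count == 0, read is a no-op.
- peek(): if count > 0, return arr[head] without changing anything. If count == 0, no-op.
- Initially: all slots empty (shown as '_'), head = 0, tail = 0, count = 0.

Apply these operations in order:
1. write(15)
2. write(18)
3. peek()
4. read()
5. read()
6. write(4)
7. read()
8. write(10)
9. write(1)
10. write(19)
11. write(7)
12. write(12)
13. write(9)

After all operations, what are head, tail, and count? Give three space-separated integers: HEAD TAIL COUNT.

After op 1 (write(15)): arr=[15 _ _ _ _] head=0 tail=1 count=1
After op 2 (write(18)): arr=[15 18 _ _ _] head=0 tail=2 count=2
After op 3 (peek()): arr=[15 18 _ _ _] head=0 tail=2 count=2
After op 4 (read()): arr=[15 18 _ _ _] head=1 tail=2 count=1
After op 5 (read()): arr=[15 18 _ _ _] head=2 tail=2 count=0
After op 6 (write(4)): arr=[15 18 4 _ _] head=2 tail=3 count=1
After op 7 (read()): arr=[15 18 4 _ _] head=3 tail=3 count=0
After op 8 (write(10)): arr=[15 18 4 10 _] head=3 tail=4 count=1
After op 9 (write(1)): arr=[15 18 4 10 1] head=3 tail=0 count=2
After op 10 (write(19)): arr=[19 18 4 10 1] head=3 tail=1 count=3
After op 11 (write(7)): arr=[19 7 4 10 1] head=3 tail=2 count=4
After op 12 (write(12)): arr=[19 7 12 10 1] head=3 tail=3 count=5
After op 13 (write(9)): arr=[19 7 12 9 1] head=4 tail=4 count=5

Answer: 4 4 5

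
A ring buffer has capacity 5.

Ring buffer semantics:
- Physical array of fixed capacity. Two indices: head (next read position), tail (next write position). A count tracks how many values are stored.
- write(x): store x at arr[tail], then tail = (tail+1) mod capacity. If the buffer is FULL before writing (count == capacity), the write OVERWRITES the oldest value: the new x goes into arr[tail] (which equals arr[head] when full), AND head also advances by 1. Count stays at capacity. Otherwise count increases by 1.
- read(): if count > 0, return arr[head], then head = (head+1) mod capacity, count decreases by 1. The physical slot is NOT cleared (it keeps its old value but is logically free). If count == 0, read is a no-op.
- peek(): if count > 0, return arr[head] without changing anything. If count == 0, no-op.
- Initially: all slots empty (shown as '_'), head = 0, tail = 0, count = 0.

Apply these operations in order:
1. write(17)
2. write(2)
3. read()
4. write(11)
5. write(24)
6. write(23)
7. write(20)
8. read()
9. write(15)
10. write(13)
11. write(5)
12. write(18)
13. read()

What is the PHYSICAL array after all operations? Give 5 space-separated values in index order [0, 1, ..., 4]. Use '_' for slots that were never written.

After op 1 (write(17)): arr=[17 _ _ _ _] head=0 tail=1 count=1
After op 2 (write(2)): arr=[17 2 _ _ _] head=0 tail=2 count=2
After op 3 (read()): arr=[17 2 _ _ _] head=1 tail=2 count=1
After op 4 (write(11)): arr=[17 2 11 _ _] head=1 tail=3 count=2
After op 5 (write(24)): arr=[17 2 11 24 _] head=1 tail=4 count=3
After op 6 (write(23)): arr=[17 2 11 24 23] head=1 tail=0 count=4
After op 7 (write(20)): arr=[20 2 11 24 23] head=1 tail=1 count=5
After op 8 (read()): arr=[20 2 11 24 23] head=2 tail=1 count=4
After op 9 (write(15)): arr=[20 15 11 24 23] head=2 tail=2 count=5
After op 10 (write(13)): arr=[20 15 13 24 23] head=3 tail=3 count=5
After op 11 (write(5)): arr=[20 15 13 5 23] head=4 tail=4 count=5
After op 12 (write(18)): arr=[20 15 13 5 18] head=0 tail=0 count=5
After op 13 (read()): arr=[20 15 13 5 18] head=1 tail=0 count=4

Answer: 20 15 13 5 18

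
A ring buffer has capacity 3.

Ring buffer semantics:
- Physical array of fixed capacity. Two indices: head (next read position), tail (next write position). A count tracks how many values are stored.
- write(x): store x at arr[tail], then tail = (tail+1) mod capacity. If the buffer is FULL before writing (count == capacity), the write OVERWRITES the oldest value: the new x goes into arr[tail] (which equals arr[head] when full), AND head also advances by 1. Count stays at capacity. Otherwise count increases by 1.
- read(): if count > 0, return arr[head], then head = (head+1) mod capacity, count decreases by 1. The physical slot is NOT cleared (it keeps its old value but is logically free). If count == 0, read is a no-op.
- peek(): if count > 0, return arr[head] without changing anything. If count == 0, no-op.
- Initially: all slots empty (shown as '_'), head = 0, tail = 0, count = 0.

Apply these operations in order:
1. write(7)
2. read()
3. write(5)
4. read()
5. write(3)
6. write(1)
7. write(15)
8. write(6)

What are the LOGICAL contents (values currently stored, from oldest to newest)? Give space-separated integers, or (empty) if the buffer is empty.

Answer: 1 15 6

Derivation:
After op 1 (write(7)): arr=[7 _ _] head=0 tail=1 count=1
After op 2 (read()): arr=[7 _ _] head=1 tail=1 count=0
After op 3 (write(5)): arr=[7 5 _] head=1 tail=2 count=1
After op 4 (read()): arr=[7 5 _] head=2 tail=2 count=0
After op 5 (write(3)): arr=[7 5 3] head=2 tail=0 count=1
After op 6 (write(1)): arr=[1 5 3] head=2 tail=1 count=2
After op 7 (write(15)): arr=[1 15 3] head=2 tail=2 count=3
After op 8 (write(6)): arr=[1 15 6] head=0 tail=0 count=3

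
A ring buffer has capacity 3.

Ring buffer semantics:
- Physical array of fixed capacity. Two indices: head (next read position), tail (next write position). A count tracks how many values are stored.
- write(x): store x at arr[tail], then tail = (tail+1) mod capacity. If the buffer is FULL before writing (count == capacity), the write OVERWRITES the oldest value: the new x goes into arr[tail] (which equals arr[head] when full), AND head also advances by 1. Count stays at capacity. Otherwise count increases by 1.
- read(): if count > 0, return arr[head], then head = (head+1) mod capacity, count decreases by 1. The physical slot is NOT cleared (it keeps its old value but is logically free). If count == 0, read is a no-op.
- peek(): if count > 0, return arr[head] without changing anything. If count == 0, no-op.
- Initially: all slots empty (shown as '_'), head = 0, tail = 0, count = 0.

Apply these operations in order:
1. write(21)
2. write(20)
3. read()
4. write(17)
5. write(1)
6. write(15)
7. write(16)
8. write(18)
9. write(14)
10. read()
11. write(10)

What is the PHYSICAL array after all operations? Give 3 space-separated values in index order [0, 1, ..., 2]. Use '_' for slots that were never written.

Answer: 18 14 10

Derivation:
After op 1 (write(21)): arr=[21 _ _] head=0 tail=1 count=1
After op 2 (write(20)): arr=[21 20 _] head=0 tail=2 count=2
After op 3 (read()): arr=[21 20 _] head=1 tail=2 count=1
After op 4 (write(17)): arr=[21 20 17] head=1 tail=0 count=2
After op 5 (write(1)): arr=[1 20 17] head=1 tail=1 count=3
After op 6 (write(15)): arr=[1 15 17] head=2 tail=2 count=3
After op 7 (write(16)): arr=[1 15 16] head=0 tail=0 count=3
After op 8 (write(18)): arr=[18 15 16] head=1 tail=1 count=3
After op 9 (write(14)): arr=[18 14 16] head=2 tail=2 count=3
After op 10 (read()): arr=[18 14 16] head=0 tail=2 count=2
After op 11 (write(10)): arr=[18 14 10] head=0 tail=0 count=3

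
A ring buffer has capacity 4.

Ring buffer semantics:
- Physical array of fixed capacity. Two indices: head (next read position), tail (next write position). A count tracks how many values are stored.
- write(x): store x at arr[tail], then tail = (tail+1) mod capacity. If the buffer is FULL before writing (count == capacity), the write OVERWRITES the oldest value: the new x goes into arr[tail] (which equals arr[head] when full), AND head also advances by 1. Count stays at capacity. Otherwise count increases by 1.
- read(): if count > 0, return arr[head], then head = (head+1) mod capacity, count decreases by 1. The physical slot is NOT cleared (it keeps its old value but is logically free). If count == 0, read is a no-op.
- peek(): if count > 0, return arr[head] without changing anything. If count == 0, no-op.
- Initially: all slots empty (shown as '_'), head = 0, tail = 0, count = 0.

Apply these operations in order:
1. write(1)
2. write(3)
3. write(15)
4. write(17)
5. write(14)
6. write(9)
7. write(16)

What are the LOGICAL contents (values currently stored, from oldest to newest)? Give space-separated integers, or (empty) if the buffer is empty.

Answer: 17 14 9 16

Derivation:
After op 1 (write(1)): arr=[1 _ _ _] head=0 tail=1 count=1
After op 2 (write(3)): arr=[1 3 _ _] head=0 tail=2 count=2
After op 3 (write(15)): arr=[1 3 15 _] head=0 tail=3 count=3
After op 4 (write(17)): arr=[1 3 15 17] head=0 tail=0 count=4
After op 5 (write(14)): arr=[14 3 15 17] head=1 tail=1 count=4
After op 6 (write(9)): arr=[14 9 15 17] head=2 tail=2 count=4
After op 7 (write(16)): arr=[14 9 16 17] head=3 tail=3 count=4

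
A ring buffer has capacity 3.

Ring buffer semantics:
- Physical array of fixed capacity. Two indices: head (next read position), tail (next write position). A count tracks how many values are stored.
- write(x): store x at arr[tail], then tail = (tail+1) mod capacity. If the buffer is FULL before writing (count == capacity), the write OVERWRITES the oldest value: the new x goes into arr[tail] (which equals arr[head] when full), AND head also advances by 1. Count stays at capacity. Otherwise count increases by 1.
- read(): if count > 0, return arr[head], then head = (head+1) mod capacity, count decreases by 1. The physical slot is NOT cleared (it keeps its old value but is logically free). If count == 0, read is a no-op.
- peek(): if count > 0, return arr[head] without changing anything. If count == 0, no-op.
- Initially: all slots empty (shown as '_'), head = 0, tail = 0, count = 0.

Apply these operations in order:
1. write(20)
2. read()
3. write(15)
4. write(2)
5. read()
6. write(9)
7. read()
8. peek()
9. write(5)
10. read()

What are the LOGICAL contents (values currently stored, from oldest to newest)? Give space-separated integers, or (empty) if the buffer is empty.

Answer: 5

Derivation:
After op 1 (write(20)): arr=[20 _ _] head=0 tail=1 count=1
After op 2 (read()): arr=[20 _ _] head=1 tail=1 count=0
After op 3 (write(15)): arr=[20 15 _] head=1 tail=2 count=1
After op 4 (write(2)): arr=[20 15 2] head=1 tail=0 count=2
After op 5 (read()): arr=[20 15 2] head=2 tail=0 count=1
After op 6 (write(9)): arr=[9 15 2] head=2 tail=1 count=2
After op 7 (read()): arr=[9 15 2] head=0 tail=1 count=1
After op 8 (peek()): arr=[9 15 2] head=0 tail=1 count=1
After op 9 (write(5)): arr=[9 5 2] head=0 tail=2 count=2
After op 10 (read()): arr=[9 5 2] head=1 tail=2 count=1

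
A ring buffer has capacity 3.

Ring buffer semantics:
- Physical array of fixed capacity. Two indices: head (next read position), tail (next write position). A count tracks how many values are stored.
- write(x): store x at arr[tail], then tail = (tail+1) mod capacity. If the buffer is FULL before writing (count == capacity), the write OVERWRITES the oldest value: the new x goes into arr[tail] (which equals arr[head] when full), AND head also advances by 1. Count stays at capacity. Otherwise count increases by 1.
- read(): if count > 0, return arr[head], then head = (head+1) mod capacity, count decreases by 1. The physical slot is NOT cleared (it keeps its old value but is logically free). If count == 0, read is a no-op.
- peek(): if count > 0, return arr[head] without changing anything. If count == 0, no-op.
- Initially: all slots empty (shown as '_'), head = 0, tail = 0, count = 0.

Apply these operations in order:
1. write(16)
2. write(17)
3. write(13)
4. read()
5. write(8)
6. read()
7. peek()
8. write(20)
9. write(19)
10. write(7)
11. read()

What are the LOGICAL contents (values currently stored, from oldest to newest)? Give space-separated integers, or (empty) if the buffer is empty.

After op 1 (write(16)): arr=[16 _ _] head=0 tail=1 count=1
After op 2 (write(17)): arr=[16 17 _] head=0 tail=2 count=2
After op 3 (write(13)): arr=[16 17 13] head=0 tail=0 count=3
After op 4 (read()): arr=[16 17 13] head=1 tail=0 count=2
After op 5 (write(8)): arr=[8 17 13] head=1 tail=1 count=3
After op 6 (read()): arr=[8 17 13] head=2 tail=1 count=2
After op 7 (peek()): arr=[8 17 13] head=2 tail=1 count=2
After op 8 (write(20)): arr=[8 20 13] head=2 tail=2 count=3
After op 9 (write(19)): arr=[8 20 19] head=0 tail=0 count=3
After op 10 (write(7)): arr=[7 20 19] head=1 tail=1 count=3
After op 11 (read()): arr=[7 20 19] head=2 tail=1 count=2

Answer: 19 7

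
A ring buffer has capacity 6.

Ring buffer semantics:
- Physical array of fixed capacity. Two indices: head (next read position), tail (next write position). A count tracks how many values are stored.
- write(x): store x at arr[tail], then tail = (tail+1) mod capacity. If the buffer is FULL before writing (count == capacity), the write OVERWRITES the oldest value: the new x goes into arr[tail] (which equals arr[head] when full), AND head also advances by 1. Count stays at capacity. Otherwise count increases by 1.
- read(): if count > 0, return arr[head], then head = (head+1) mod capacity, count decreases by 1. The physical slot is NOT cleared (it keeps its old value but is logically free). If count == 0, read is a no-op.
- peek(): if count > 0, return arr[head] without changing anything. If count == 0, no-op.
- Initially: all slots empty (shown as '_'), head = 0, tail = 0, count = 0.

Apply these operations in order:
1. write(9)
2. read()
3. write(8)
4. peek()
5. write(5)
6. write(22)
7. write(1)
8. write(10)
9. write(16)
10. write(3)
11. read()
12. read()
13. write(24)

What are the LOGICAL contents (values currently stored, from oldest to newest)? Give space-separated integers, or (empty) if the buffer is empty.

Answer: 1 10 16 3 24

Derivation:
After op 1 (write(9)): arr=[9 _ _ _ _ _] head=0 tail=1 count=1
After op 2 (read()): arr=[9 _ _ _ _ _] head=1 tail=1 count=0
After op 3 (write(8)): arr=[9 8 _ _ _ _] head=1 tail=2 count=1
After op 4 (peek()): arr=[9 8 _ _ _ _] head=1 tail=2 count=1
After op 5 (write(5)): arr=[9 8 5 _ _ _] head=1 tail=3 count=2
After op 6 (write(22)): arr=[9 8 5 22 _ _] head=1 tail=4 count=3
After op 7 (write(1)): arr=[9 8 5 22 1 _] head=1 tail=5 count=4
After op 8 (write(10)): arr=[9 8 5 22 1 10] head=1 tail=0 count=5
After op 9 (write(16)): arr=[16 8 5 22 1 10] head=1 tail=1 count=6
After op 10 (write(3)): arr=[16 3 5 22 1 10] head=2 tail=2 count=6
After op 11 (read()): arr=[16 3 5 22 1 10] head=3 tail=2 count=5
After op 12 (read()): arr=[16 3 5 22 1 10] head=4 tail=2 count=4
After op 13 (write(24)): arr=[16 3 24 22 1 10] head=4 tail=3 count=5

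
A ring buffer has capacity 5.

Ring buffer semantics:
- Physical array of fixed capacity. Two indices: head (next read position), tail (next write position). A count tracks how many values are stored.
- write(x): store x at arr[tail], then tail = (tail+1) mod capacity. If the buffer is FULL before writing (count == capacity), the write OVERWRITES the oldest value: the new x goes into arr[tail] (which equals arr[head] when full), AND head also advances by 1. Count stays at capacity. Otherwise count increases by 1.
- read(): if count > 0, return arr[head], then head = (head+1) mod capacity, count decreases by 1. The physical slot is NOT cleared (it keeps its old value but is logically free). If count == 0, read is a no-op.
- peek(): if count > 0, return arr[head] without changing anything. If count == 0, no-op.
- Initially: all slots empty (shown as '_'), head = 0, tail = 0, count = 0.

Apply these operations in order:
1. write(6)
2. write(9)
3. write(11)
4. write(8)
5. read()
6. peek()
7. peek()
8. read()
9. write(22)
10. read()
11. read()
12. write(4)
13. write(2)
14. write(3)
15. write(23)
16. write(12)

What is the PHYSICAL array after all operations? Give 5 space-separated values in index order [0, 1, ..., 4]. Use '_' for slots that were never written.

After op 1 (write(6)): arr=[6 _ _ _ _] head=0 tail=1 count=1
After op 2 (write(9)): arr=[6 9 _ _ _] head=0 tail=2 count=2
After op 3 (write(11)): arr=[6 9 11 _ _] head=0 tail=3 count=3
After op 4 (write(8)): arr=[6 9 11 8 _] head=0 tail=4 count=4
After op 5 (read()): arr=[6 9 11 8 _] head=1 tail=4 count=3
After op 6 (peek()): arr=[6 9 11 8 _] head=1 tail=4 count=3
After op 7 (peek()): arr=[6 9 11 8 _] head=1 tail=4 count=3
After op 8 (read()): arr=[6 9 11 8 _] head=2 tail=4 count=2
After op 9 (write(22)): arr=[6 9 11 8 22] head=2 tail=0 count=3
After op 10 (read()): arr=[6 9 11 8 22] head=3 tail=0 count=2
After op 11 (read()): arr=[6 9 11 8 22] head=4 tail=0 count=1
After op 12 (write(4)): arr=[4 9 11 8 22] head=4 tail=1 count=2
After op 13 (write(2)): arr=[4 2 11 8 22] head=4 tail=2 count=3
After op 14 (write(3)): arr=[4 2 3 8 22] head=4 tail=3 count=4
After op 15 (write(23)): arr=[4 2 3 23 22] head=4 tail=4 count=5
After op 16 (write(12)): arr=[4 2 3 23 12] head=0 tail=0 count=5

Answer: 4 2 3 23 12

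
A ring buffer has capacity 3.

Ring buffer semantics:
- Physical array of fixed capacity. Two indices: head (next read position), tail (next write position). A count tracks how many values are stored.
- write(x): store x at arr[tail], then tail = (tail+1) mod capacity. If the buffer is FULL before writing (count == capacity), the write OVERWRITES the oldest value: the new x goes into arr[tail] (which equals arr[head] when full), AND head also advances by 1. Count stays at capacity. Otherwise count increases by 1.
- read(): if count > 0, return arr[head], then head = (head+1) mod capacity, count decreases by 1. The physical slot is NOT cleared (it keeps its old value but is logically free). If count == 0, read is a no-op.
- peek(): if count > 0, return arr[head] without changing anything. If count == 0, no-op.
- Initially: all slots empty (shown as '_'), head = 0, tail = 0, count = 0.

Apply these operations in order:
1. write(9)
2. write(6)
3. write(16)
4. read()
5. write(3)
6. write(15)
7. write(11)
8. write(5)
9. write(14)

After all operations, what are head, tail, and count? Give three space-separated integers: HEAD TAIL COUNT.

After op 1 (write(9)): arr=[9 _ _] head=0 tail=1 count=1
After op 2 (write(6)): arr=[9 6 _] head=0 tail=2 count=2
After op 3 (write(16)): arr=[9 6 16] head=0 tail=0 count=3
After op 4 (read()): arr=[9 6 16] head=1 tail=0 count=2
After op 5 (write(3)): arr=[3 6 16] head=1 tail=1 count=3
After op 6 (write(15)): arr=[3 15 16] head=2 tail=2 count=3
After op 7 (write(11)): arr=[3 15 11] head=0 tail=0 count=3
After op 8 (write(5)): arr=[5 15 11] head=1 tail=1 count=3
After op 9 (write(14)): arr=[5 14 11] head=2 tail=2 count=3

Answer: 2 2 3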